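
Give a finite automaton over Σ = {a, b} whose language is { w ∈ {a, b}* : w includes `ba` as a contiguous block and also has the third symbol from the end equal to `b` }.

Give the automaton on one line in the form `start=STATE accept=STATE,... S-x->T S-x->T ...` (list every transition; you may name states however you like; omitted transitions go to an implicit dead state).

start=q0 accept=q4,q5,q6,q10 q0-a->q0 q0-b->q1 q1-a->q2 q1-b->q3 q2-a->q4 q2-b->q5 q3-a->q6 q3-b->q3 q4-a->q7 q4-b->q8 q5-a->q2 q5-b->q9 q6-a->q4 q6-b->q5 q7-a->q7 q7-b->q8 q8-a->q2 q8-b->q9 q9-a->q6 q9-b->q10 q10-a->q6 q10-b->q10

Handle the two conditions separately and then intersect. One (3 states) tracks whether and how much of `ba` has been seen; the other (15 states) tracks the last 3 symbols read. Each combined state is a pair, one component from each; accept when both components accept. Minimizing collapses redundant product states.
With 11 states:
          a    b  
>  q0     q0   q1 
   q1     q2   q3 
   q2     q4   q5 
   q3     q6   q3 
 * q4     q7   q8 
 * q5     q2   q9 
 * q6     q4   q5 
   q7     q7   q8 
   q8     q2   q9 
   q9     q6  q10 
 * q10    q6  q10 
(> = start, * = accepting)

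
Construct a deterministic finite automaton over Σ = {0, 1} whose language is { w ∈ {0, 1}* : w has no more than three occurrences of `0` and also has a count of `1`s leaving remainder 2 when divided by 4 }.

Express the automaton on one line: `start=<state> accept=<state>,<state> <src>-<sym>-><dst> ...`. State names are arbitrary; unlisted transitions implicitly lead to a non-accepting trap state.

Run two small machines in parallel and take their product. One (5 states) tracks the count of `0`s, saturating at 4; the other (4 states) tracks the count of `1`s modulo 4. Each combined state is a pair, one component from each; accept when both components accept. Equivalent product states are then merged.
With 17 states:
          0    1  
>  s0     s1   s2 
   s1     s3   s4 
   s2     s4   s5 
   s3     s6   s7 
   s4     s7   s8 
 * s5     s8   s9 
   s6    s10  s11 
   s7    s11  s12 
 * s8    s12  s13 
   s9    s13   s0 
   s10   s10  s10 
   s11   s10  s14 
 * s12   s14  s15 
   s13   s15   s1 
 * s14   s10  s16 
   s15   s16   s3 
   s16   s10   s6 
(> = start, * = accepting)

start=s0 accept=s5,s8,s12,s14 s0-0->s1 s0-1->s2 s1-0->s3 s1-1->s4 s2-0->s4 s2-1->s5 s3-0->s6 s3-1->s7 s4-0->s7 s4-1->s8 s5-0->s8 s5-1->s9 s6-0->s10 s6-1->s11 s7-0->s11 s7-1->s12 s8-0->s12 s8-1->s13 s9-0->s13 s9-1->s0 s10-0->s10 s10-1->s10 s11-0->s10 s11-1->s14 s12-0->s14 s12-1->s15 s13-0->s15 s13-1->s1 s14-0->s10 s14-1->s16 s15-0->s16 s15-1->s3 s16-0->s10 s16-1->s6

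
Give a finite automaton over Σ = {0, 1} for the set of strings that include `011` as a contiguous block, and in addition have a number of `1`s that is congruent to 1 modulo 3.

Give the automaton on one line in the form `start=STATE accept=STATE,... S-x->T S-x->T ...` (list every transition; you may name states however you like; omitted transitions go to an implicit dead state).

start=q0 accept=q11 q0-0->q1 q0-1->q2 q1-0->q1 q1-1->q3 q2-0->q4 q2-1->q5 q3-0->q4 q3-1->q6 q4-0->q4 q4-1->q7 q5-0->q8 q5-1->q0 q6-0->q6 q6-1->q9 q7-0->q8 q7-1->q9 q8-0->q8 q8-1->q10 q9-0->q9 q9-1->q11 q10-0->q1 q10-1->q11 q11-0->q11 q11-1->q6

Build one automaton per condition and run them in lockstep. The first has 4 states tracking whether and how much of `011` has been seen; the second has 3 states tracking the count of `1`s modulo 3. A product state is a pair (one from each), accepting exactly when both do.
With 12 states:
          0    1  
>  q0     q1   q2 
   q1     q1   q3 
   q2     q4   q5 
   q3     q4   q6 
   q4     q4   q7 
   q5     q8   q0 
   q6     q6   q9 
   q7     q8   q9 
   q8     q8  q10 
   q9     q9  q11 
   q10    q1  q11 
 * q11   q11   q6 
(> = start, * = accepting)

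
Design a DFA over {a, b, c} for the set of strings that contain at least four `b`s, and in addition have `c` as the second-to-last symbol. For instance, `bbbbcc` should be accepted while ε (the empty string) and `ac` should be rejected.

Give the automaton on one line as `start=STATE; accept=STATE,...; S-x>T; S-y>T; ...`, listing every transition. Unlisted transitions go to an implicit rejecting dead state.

Handle the two conditions separately and then intersect. The first has 6 states tracking the count of `b`s, saturating at 5; the second has 13 states tracking the last 2 symbols read. A product state is a pair (one from each), accepting exactly when both do. Equivalent product states are then merged.
With 9 states:
        a   b   c  
>  s0   s0  s1  s0 
   s1   s1  s2  s1 
   s2   s2  s3  s2 
   s3   s3  s4  s5 
   s4   s4  s4  s6 
   s5   s3  s7  s5 
   s6   s7  s7  s8 
 * s7   s4  s4  s6 
 * s8   s7  s7  s8 
(> = start, * = accepting)

start=s0; accept=s7,s8; s0-a>s0; s0-b>s1; s0-c>s0; s1-a>s1; s1-b>s2; s1-c>s1; s2-a>s2; s2-b>s3; s2-c>s2; s3-a>s3; s3-b>s4; s3-c>s5; s4-a>s4; s4-b>s4; s4-c>s6; s5-a>s3; s5-b>s7; s5-c>s5; s6-a>s7; s6-b>s7; s6-c>s8; s7-a>s4; s7-b>s4; s7-c>s6; s8-a>s7; s8-b>s7; s8-c>s8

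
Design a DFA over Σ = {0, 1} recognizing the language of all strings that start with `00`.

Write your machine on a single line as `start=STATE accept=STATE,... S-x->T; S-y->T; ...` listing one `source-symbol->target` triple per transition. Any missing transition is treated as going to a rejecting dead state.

Check the first 2 symbols one by one: q0 through q1 record how many have matched `00` so far; any wrong symbol goes to the dead state q3. After all 2 match we enter the accepting sink q2.
4 states suffice.
        0   1  
>  q0   q1  q3 
   q1   q2  q3 
 * q2   q2  q2 
   q3   q3  q3 
(> = start, * = accepting)

start=q0; accept=q2; q0-0->q1; q0-1->q3; q1-0->q2; q1-1->q3; q2-0->q2; q2-1->q2; q3-0->q3; q3-1->q3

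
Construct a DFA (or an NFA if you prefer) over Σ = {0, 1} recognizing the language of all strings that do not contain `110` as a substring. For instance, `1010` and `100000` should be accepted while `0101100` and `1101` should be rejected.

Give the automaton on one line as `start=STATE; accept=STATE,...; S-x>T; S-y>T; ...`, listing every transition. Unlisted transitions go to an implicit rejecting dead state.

Track partial matches of the forbidden pattern `110`. State D is a dead state reached once `110` has occurred; every other state accepts. A means no part of `110` is currently matched.
With 4 states:
       0  1 
>* A   A  B 
 * B   A  C 
 * C   D  C 
   D   D  D 
(> = start, * = accepting)

start=A; accept=A,B,C; A-0>A; A-1>B; B-0>A; B-1>C; C-0>D; C-1>C; D-0>D; D-1>D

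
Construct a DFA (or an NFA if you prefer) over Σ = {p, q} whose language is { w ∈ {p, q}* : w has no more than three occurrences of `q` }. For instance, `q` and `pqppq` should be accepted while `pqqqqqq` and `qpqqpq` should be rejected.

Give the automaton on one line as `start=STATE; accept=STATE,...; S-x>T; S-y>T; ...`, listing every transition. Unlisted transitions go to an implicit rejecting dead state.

Count `q`s, saturating at 4: states S0 through S3 mean 0 through 3 `q`s seen; S4 means more than 3. Each `q` increments (capped at S4); other symbols loop. Accept from {S0, S1, S2, S3}.
        p   q  
>* S0   S0  S1 
 * S1   S1  S2 
 * S2   S2  S3 
 * S3   S3  S4 
   S4   S4  S4 
(> = start, * = accepting)

start=S0; accept=S0,S1,S2,S3; S0-p>S0; S0-q>S1; S1-p>S1; S1-q>S2; S2-p>S2; S2-q>S3; S3-p>S3; S3-q>S4; S4-p>S4; S4-q>S4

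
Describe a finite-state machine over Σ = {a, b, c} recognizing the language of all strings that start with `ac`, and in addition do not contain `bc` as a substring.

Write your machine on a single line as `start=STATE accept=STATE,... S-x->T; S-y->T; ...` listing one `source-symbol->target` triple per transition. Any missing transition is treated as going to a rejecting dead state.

start=q0; accept=q3,q4; q0-a->q1; q0-b->q2; q0-c->q2; q1-a->q2; q1-b->q2; q1-c->q3; q2-a->q2; q2-b->q2; q2-c->q2; q3-a->q3; q3-b->q4; q3-c->q3; q4-a->q3; q4-b->q4; q4-c->q2

Run two small machines in parallel and take their product. The first has 4 states tracking whether the input so far still matches the prefix `ac`; the second has 3 states tracking partial matches of the forbidden pattern `bc`. A product state is a pair (one from each), accepting exactly when both do. Minimizing collapses redundant product states.
A 5-state machine:
        a   b   c  
>  q0   q1  q2  q2 
   q1   q2  q2  q3 
   q2   q2  q2  q2 
 * q3   q3  q4  q3 
 * q4   q3  q4  q2 
(> = start, * = accepting)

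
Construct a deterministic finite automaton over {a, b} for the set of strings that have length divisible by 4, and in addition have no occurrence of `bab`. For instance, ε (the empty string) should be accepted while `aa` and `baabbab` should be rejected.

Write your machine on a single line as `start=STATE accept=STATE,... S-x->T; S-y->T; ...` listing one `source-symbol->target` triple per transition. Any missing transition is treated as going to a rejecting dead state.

Build one automaton per condition and run them in lockstep. The first has 4 states tracking the input length modulo 4; the second has 4 states tracking partial matches of the forbidden pattern `bab`. A product state is a pair (one from each), accepting exactly when both do. Equivalent product states are then merged.
A 13-state machine:
          a    b  
>* S0     S1   S2 
   S1     S3   S4 
   S2     S5   S4 
   S3     S6   S7 
   S4     S8   S7 
   S5     S6   S9 
   S6     S0  S10 
   S7    S11  S10 
   S8     S0   S9 
   S9     S9   S9 
 * S10   S12   S2 
 * S11    S1   S9 
   S12    S3   S9 
(> = start, * = accepting)

start=S0; accept=S0,S10,S11; S0-a->S1; S0-b->S2; S1-a->S3; S1-b->S4; S2-a->S5; S2-b->S4; S3-a->S6; S3-b->S7; S4-a->S8; S4-b->S7; S5-a->S6; S5-b->S9; S6-a->S0; S6-b->S10; S7-a->S11; S7-b->S10; S8-a->S0; S8-b->S9; S9-a->S9; S9-b->S9; S10-a->S12; S10-b->S2; S11-a->S1; S11-b->S9; S12-a->S3; S12-b->S9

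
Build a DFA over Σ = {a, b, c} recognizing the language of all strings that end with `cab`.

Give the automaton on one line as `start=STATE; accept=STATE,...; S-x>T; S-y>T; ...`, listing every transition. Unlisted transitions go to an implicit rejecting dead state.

start=q0; accept=q3; q0-a>q0; q0-b>q0; q0-c>q1; q1-a>q2; q1-b>q0; q1-c>q1; q2-a>q0; q2-b>q3; q2-c>q1; q3-a>q0; q3-b>q0; q3-c>q1

Remember how much of `cab` the current input suffix matches. State q0 means no match yet; q1 means the last symbol is `c`; q2 means the last 2 symbols are `ca`; q3 means the last 3 symbols are `cab`. Only q3 accepts. On a mismatch, fall back to the longest proper suffix that is still a prefix of `cab`.
With 4 states:
        a   b   c  
>  q0   q0  q0  q1 
   q1   q2  q0  q1 
   q2   q0  q3  q1 
 * q3   q0  q0  q1 
(> = start, * = accepting)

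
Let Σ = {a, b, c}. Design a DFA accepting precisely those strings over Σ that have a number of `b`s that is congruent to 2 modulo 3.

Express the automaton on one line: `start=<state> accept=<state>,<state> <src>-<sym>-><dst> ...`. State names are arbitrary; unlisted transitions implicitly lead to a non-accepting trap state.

start=s0 accept=s2 s0-a->s0 s0-b->s1 s0-c->s0 s1-a->s1 s1-b->s2 s1-c->s1 s2-a->s2 s2-b->s0 s2-c->s2

Keep the running count of `b`s modulo 3: each `b` advances along the cycle s0 → s1 → s2 → s0 while other symbols loop. Accept at s2.
With 3 states:
        a   b   c  
>  s0   s0  s1  s0 
   s1   s1  s2  s1 
 * s2   s2  s0  s2 
(> = start, * = accepting)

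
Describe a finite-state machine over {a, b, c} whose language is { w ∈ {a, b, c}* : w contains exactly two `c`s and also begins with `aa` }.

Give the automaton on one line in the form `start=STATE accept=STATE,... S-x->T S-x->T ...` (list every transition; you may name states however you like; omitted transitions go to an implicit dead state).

Handle the two conditions separately and then intersect. The first has 4 states tracking the count of `c`s, saturating at 3; the second has 4 states tracking whether the input so far still matches the prefix `aa`. A product state is a pair (one from each), accepting exactly when both do.
A 10-state machine:
        a   b   c  
>  q0   q1  q2  q3 
   q1   q4  q2  q3 
   q2   q2  q2  q3 
   q3   q3  q3  q5 
   q4   q4  q4  q6 
   q5   q5  q5  q7 
   q6   q6  q6  q8 
   q7   q7  q7  q7 
 * q8   q8  q8  q9 
   q9   q9  q9  q9 
(> = start, * = accepting)

start=q0 accept=q8 q0-a->q1 q0-b->q2 q0-c->q3 q1-a->q4 q1-b->q2 q1-c->q3 q2-a->q2 q2-b->q2 q2-c->q3 q3-a->q3 q3-b->q3 q3-c->q5 q4-a->q4 q4-b->q4 q4-c->q6 q5-a->q5 q5-b->q5 q5-c->q7 q6-a->q6 q6-b->q6 q6-c->q8 q7-a->q7 q7-b->q7 q7-c->q7 q8-a->q8 q8-b->q8 q8-c->q9 q9-a->q9 q9-b->q9 q9-c->q9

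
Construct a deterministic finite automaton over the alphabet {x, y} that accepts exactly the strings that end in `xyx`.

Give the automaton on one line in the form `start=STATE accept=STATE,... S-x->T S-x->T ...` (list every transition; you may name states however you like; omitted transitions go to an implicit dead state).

start=q0 accept=q3 q0-x->q1 q0-y->q0 q1-x->q1 q1-y->q2 q2-x->q3 q2-y->q0 q3-x->q1 q3-y->q2

Remember how much of `xyx` the current input suffix matches. State q0 means no match yet; q1 means the last symbol is `x`; q2 means the last 2 symbols are `xy`; q3 means the last 3 symbols are `xyx`. Only q3 accepts. On a mismatch, fall back to the longest proper suffix that is still a prefix of `xyx`.
        x   y  
>  q0   q1  q0 
   q1   q1  q2 
   q2   q3  q0 
 * q3   q1  q2 
(> = start, * = accepting)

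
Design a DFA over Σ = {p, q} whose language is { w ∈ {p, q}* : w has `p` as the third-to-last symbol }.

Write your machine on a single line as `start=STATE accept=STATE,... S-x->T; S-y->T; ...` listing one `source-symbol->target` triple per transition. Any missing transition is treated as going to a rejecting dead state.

A DFA must remember the last 3 symbols (since which symbol is third-to-last isn't known until the input ends). Use one state per possible window of the last ≤3 symbols; accept from those whose window starts with `p`.
          p    q  
>  s0     s1   s2 
   s1     s3   s4 
   s2     s5   s6 
   s3     s7   s8 
   s4     s9  s10 
   s5    s11  s12 
   s6    s13  s14 
 * s7     s7   s8 
 * s8     s9  s10 
 * s9    s11  s12 
 * s10   s13  s14 
   s11    s7   s8 
   s12    s9  s10 
   s13   s11  s12 
   s14   s13  s14 
(> = start, * = accepting)

start=s0; accept=s7,s8,s9,s10; s0-p->s1; s0-q->s2; s1-p->s3; s1-q->s4; s2-p->s5; s2-q->s6; s3-p->s7; s3-q->s8; s4-p->s9; s4-q->s10; s5-p->s11; s5-q->s12; s6-p->s13; s6-q->s14; s7-p->s7; s7-q->s8; s8-p->s9; s8-q->s10; s9-p->s11; s9-q->s12; s10-p->s13; s10-q->s14; s11-p->s7; s11-q->s8; s12-p->s9; s12-q->s10; s13-p->s11; s13-q->s12; s14-p->s13; s14-q->s14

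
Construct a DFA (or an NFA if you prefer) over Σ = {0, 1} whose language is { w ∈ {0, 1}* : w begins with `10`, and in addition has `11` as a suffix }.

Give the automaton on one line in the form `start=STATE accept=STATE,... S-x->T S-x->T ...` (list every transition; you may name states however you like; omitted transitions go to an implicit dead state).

Handle the two conditions separately and then intersect. The first has 4 states tracking whether the input so far still matches the prefix `10`; the second has 3 states tracking how much of the suffix `11` has currently been matched. A product state is a pair (one from each), accepting exactly when both do. Equivalent product states are then merged.
6 states suffice.
        0   1  
>  s0   s1  s2 
   s1   s1  s1 
   s2   s3  s1 
   s3   s3  s4 
   s4   s3  s5 
 * s5   s3  s5 
(> = start, * = accepting)

start=s0 accept=s5 s0-0->s1 s0-1->s2 s1-0->s1 s1-1->s1 s2-0->s3 s2-1->s1 s3-0->s3 s3-1->s4 s4-0->s3 s4-1->s5 s5-0->s3 s5-1->s5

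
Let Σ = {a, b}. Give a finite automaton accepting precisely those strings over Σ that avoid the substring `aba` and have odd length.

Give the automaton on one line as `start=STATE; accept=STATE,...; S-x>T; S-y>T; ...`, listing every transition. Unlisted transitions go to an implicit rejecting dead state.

Build one automaton per condition and run them in lockstep. One (4 states) tracks partial matches of the forbidden pattern `aba`; the other (2 states) tracks the input length modulo 2. Each combined state is a pair, one component from each; accept when both components accept. Equivalent product states are then merged.
With 7 states:
        a   b  
>  q0   q1  q2 
 * q1   q3  q4 
 * q2   q3  q0 
   q3   q1  q5 
   q4   q6  q2 
 * q5   q6  q0 
   q6   q6  q6 
(> = start, * = accepting)

start=q0; accept=q1,q2,q5; q0-a>q1; q0-b>q2; q1-a>q3; q1-b>q4; q2-a>q3; q2-b>q0; q3-a>q1; q3-b>q5; q4-a>q6; q4-b>q2; q5-a>q6; q5-b>q0; q6-a>q6; q6-b>q6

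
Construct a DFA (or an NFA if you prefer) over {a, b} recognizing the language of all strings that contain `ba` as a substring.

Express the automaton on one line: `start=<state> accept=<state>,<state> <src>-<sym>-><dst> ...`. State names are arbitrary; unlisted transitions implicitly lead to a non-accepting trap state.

States q0..q1 record the length of the longest prefix of `ba` that matches the current input suffix. Reaching q2 means `ba` has been seen, and we stay there forever. Accept from q2.
With 3 states:
        a   b  
>  q0   q0  q1 
   q1   q2  q1 
 * q2   q2  q2 
(> = start, * = accepting)

start=q0 accept=q2 q0-a->q0 q0-b->q1 q1-a->q2 q1-b->q1 q2-a->q2 q2-b->q2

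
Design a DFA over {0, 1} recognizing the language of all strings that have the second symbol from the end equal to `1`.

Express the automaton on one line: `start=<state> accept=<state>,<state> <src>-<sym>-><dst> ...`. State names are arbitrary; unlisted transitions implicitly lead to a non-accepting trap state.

A DFA must remember the last 2 symbols (since which symbol is second-to-last isn't known until the input ends). Use one state per possible window of the last ≤2 symbols; accept from those whose window starts with `1`.
7 states suffice.
        0   1  
>  q0   q1  q2 
   q1   q3  q4 
   q2   q5  q6 
   q3   q3  q4 
   q4   q5  q6 
 * q5   q3  q4 
 * q6   q5  q6 
(> = start, * = accepting)

start=q0 accept=q5,q6 q0-0->q1 q0-1->q2 q1-0->q3 q1-1->q4 q2-0->q5 q2-1->q6 q3-0->q3 q3-1->q4 q4-0->q5 q4-1->q6 q5-0->q3 q5-1->q4 q6-0->q5 q6-1->q6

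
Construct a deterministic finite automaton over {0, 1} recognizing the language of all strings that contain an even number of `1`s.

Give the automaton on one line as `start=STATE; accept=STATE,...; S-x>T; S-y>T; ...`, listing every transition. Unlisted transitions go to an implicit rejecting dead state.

The only thing that matters is how many `1`s have appeared, reduced mod 2. Use one state per residue: q0 for 0, …, q1 for 1. Reading `1` moves to the next residue; anything else stays put. q0 is accepting.
A 2-state machine:
        0   1  
>* q0   q0  q1 
   q1   q1  q0 
(> = start, * = accepting)

start=q0; accept=q0; q0-0>q0; q0-1>q1; q1-0>q1; q1-1>q0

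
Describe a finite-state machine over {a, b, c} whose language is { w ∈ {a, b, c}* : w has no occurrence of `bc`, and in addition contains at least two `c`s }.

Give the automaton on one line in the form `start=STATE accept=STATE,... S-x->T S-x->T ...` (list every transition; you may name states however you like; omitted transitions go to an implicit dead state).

start=q0 accept=q5,q7,q8,q10 q0-a->q0 q0-b->q1 q0-c->q2 q1-a->q0 q1-b->q1 q1-c->q3 q2-a->q2 q2-b->q4 q2-c->q5 q3-a->q3 q3-b->q3 q3-c->q6 q4-a->q2 q4-b->q4 q4-c->q6 q5-a->q5 q5-b->q7 q5-c->q8 q6-a->q6 q6-b->q6 q6-c->q9 q7-a->q5 q7-b->q7 q7-c->q9 q8-a->q8 q8-b->q10 q8-c->q8 q9-a->q9 q9-b->q9 q9-c->q9 q10-a->q8 q10-b->q10 q10-c->q9

Handle the two conditions separately and then intersect. The first has 3 states tracking partial matches of the forbidden pattern `bc`; the second has 4 states tracking the count of `c`s, saturating at 3. A product state is a pair (one from each), accepting exactly when both do.
11 states suffice.
          a    b    c  
>  q0     q0   q1   q2 
   q1     q0   q1   q3 
   q2     q2   q4   q5 
   q3     q3   q3   q6 
   q4     q2   q4   q6 
 * q5     q5   q7   q8 
   q6     q6   q6   q9 
 * q7     q5   q7   q9 
 * q8     q8  q10   q8 
   q9     q9   q9   q9 
 * q10    q8  q10   q9 
(> = start, * = accepting)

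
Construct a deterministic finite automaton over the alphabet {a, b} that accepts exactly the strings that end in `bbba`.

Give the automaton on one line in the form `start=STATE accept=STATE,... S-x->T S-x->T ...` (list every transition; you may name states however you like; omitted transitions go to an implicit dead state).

start=q0 accept=q4 q0-a->q0 q0-b->q1 q1-a->q0 q1-b->q2 q2-a->q0 q2-b->q3 q3-a->q4 q3-b->q3 q4-a->q0 q4-b->q1

Remember how much of `bbba` the current input suffix matches. State q0 means no match yet; q1 means the last symbol is `b`; q2 means the last 2 symbols are `bb`; q3 means the last 3 symbols are `bbb`; q4 means the last 4 symbols are `bbba`. Only q4 accepts. On a mismatch, fall back to the longest proper suffix that is still a prefix of `bbba`.
With 5 states:
        a   b  
>  q0   q0  q1 
   q1   q0  q2 
   q2   q0  q3 
   q3   q4  q3 
 * q4   q0  q1 
(> = start, * = accepting)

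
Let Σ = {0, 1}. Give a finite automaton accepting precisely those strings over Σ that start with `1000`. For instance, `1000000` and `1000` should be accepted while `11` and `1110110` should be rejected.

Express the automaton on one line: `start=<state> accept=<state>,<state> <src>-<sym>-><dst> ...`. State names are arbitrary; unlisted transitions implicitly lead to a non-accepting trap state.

start=q0 accept=q4 q0-0->q5 q0-1->q1 q1-0->q2 q1-1->q5 q2-0->q3 q2-1->q5 q3-0->q4 q3-1->q5 q4-0->q4 q4-1->q4 q5-0->q5 q5-1->q5

Walk along `1000` while the input agrees: from q0 take `1` to q1, and so on. Any deviation drops to the rejecting sink q5. Once q4 is reached the prefix is confirmed and every continuation is accepted.
6 states suffice.
        0   1  
>  q0   q5  q1 
   q1   q2  q5 
   q2   q3  q5 
   q3   q4  q5 
 * q4   q4  q4 
   q5   q5  q5 
(> = start, * = accepting)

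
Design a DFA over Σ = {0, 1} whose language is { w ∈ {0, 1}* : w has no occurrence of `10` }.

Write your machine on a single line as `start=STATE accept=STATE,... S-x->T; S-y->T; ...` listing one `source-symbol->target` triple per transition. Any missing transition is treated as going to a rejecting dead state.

start=A; accept=A,B; A-0->A; A-1->B; B-0->C; B-1->B; C-0->C; C-1->C

Track partial matches of the forbidden pattern `10`. State C is a dead state reached once `10` has occurred; every other state accepts. A means no part of `10` is currently matched.
3 states suffice.
       0  1 
>* A   A  B 
 * B   C  B 
   C   C  C 
(> = start, * = accepting)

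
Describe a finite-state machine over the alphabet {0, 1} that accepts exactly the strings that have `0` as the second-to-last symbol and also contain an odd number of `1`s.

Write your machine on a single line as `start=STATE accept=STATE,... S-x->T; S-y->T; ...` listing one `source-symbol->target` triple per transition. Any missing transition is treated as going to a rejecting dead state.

start=s0; accept=s4,s7; s0-0->s1; s0-1->s2; s1-0->s3; s1-1->s4; s2-0->s5; s2-1->s6; s3-0->s3; s3-1->s4; s4-0->s5; s4-1->s6; s5-0->s7; s5-1->s8; s6-0->s9; s6-1->s10; s7-0->s7; s7-1->s8; s8-0->s9; s8-1->s10; s9-0->s3; s9-1->s4; s10-0->s5; s10-1->s6

Build one automaton per condition and run them in lockstep. One (7 states) tracks the last 2 symbols read; the other (2 states) tracks the count of `1`s modulo 2. Each combined state is a pair, one component from each; accept when both components accept.
          0    1  
>  s0     s1   s2 
   s1     s3   s4 
   s2     s5   s6 
   s3     s3   s4 
 * s4     s5   s6 
   s5     s7   s8 
   s6     s9  s10 
 * s7     s7   s8 
   s8     s9  s10 
   s9     s3   s4 
   s10    s5   s6 
(> = start, * = accepting)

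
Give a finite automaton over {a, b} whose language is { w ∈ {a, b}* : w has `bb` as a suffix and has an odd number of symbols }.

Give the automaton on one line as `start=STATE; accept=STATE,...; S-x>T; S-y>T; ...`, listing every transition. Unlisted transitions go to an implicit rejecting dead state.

start=s0; accept=s5; s0-a>s1; s0-b>s2; s1-a>s0; s1-b>s3; s2-a>s0; s2-b>s4; s3-a>s1; s3-b>s5; s4-a>s1; s4-b>s5; s5-a>s0; s5-b>s4

Run two small machines in parallel and take their product. The first has 3 states tracking how much of the suffix `bb` has currently been matched; the second has 2 states tracking the input length modulo 2. A product state is a pair (one from each), accepting exactly when both do.
With 6 states:
        a   b  
>  s0   s1  s2 
   s1   s0  s3 
   s2   s0  s4 
   s3   s1  s5 
   s4   s1  s5 
 * s5   s0  s4 
(> = start, * = accepting)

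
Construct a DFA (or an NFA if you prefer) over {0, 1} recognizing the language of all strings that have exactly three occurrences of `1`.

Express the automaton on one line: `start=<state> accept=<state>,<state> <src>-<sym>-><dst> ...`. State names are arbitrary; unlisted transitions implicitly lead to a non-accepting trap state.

Count `1`s, saturating at 4: states q0 through q3 mean 0 through 3 `1`s seen; q4 means more than 3. Each `1` increments (capped at q4); other symbols loop. Accept from {q3}.
        0   1  
>  q0   q0  q1 
   q1   q1  q2 
   q2   q2  q3 
 * q3   q3  q4 
   q4   q4  q4 
(> = start, * = accepting)

start=q0 accept=q3 q0-0->q0 q0-1->q1 q1-0->q1 q1-1->q2 q2-0->q2 q2-1->q3 q3-0->q3 q3-1->q4 q4-0->q4 q4-1->q4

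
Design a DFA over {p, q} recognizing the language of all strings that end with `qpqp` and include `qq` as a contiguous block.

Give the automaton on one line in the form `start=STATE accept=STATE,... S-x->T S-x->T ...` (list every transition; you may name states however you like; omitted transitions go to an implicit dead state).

start=A accept=J A-p->A A-q->B B-p->C B-q->D C-p->A C-q->E D-p->F D-q->D E-p->G E-q->D F-p->H F-q->I G-p->A G-q->E H-p->H H-q->D I-p->J I-q->D J-p->H J-q->I

Build one automaton per condition and run them in lockstep. The first has 5 states tracking how much of the suffix `qpqp` has currently been matched; the second has 3 states tracking whether and how much of `qq` has been seen. A product state is a pair (one from each), accepting exactly when both do.
A 10-state machine:
       p  q 
>  A   A  B 
   B   C  D 
   C   A  E 
   D   F  D 
   E   G  D 
   F   H  I 
   G   A  E 
   H   H  D 
   I   J  D 
 * J   H  I 
(> = start, * = accepting)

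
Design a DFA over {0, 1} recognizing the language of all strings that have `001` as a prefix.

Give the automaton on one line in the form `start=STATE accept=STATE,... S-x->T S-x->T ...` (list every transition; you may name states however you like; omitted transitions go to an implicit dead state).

start=S0 accept=S3 S0-0->S1 S0-1->S4 S1-0->S2 S1-1->S4 S2-0->S4 S2-1->S3 S3-0->S3 S3-1->S3 S4-0->S4 S4-1->S4

Check the first 3 symbols one by one: S0 through S2 record how many have matched `001` so far; any wrong symbol goes to the dead state S4. After all 3 match we enter the accepting sink S3.
        0   1  
>  S0   S1  S4 
   S1   S2  S4 
   S2   S4  S3 
 * S3   S3  S3 
   S4   S4  S4 
(> = start, * = accepting)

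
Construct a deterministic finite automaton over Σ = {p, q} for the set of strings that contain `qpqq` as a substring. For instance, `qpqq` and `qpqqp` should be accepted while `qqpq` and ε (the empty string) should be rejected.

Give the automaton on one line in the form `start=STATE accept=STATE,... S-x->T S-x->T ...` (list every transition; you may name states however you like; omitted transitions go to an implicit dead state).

Track how much of `qpqq` has been matched so far: state s0 is no progress, s4 is the absorbing accept state reached once `qpqq` has occurred. Intermediate states record partial matches; on a mismatch, fall back to the longest reusable overlap.
        p   q  
>  s0   s0  s1 
   s1   s2  s1 
   s2   s0  s3 
   s3   s2  s4 
 * s4   s4  s4 
(> = start, * = accepting)

start=s0 accept=s4 s0-p->s0 s0-q->s1 s1-p->s2 s1-q->s1 s2-p->s0 s2-q->s3 s3-p->s2 s3-q->s4 s4-p->s4 s4-q->s4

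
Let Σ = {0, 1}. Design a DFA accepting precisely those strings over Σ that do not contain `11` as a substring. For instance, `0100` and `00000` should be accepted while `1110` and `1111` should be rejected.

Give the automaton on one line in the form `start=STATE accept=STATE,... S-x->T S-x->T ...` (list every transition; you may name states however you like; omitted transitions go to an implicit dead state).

Track partial matches of the forbidden pattern `11`. State S2 is a dead state reached once `11` has occurred; every other state accepts. S0 means no part of `11` is currently matched.
        0   1  
>* S0   S0  S1 
 * S1   S0  S2 
   S2   S2  S2 
(> = start, * = accepting)

start=S0 accept=S0,S1 S0-0->S0 S0-1->S1 S1-0->S0 S1-1->S2 S2-0->S2 S2-1->S2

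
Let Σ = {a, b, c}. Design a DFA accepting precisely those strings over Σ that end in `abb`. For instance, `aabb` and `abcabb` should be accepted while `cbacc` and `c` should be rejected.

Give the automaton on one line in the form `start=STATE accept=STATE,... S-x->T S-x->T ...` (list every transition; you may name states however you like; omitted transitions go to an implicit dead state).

start=S0 accept=S3 S0-a->S1 S0-b->S0 S0-c->S0 S1-a->S1 S1-b->S2 S1-c->S0 S2-a->S1 S2-b->S3 S2-c->S0 S3-a->S1 S3-b->S0 S3-c->S0

Let each state record the length of the longest suffix of the input read so far that is also a prefix of `abb`. S1 means the last symbol is `a`; S2 means the last 2 symbols are `ab`; S3 means the last 3 symbols are `abb`. Accept only at S3, where the string currently ends in `abb`.
4 states suffice.
        a   b   c  
>  S0   S1  S0  S0 
   S1   S1  S2  S0 
   S2   S1  S3  S0 
 * S3   S1  S0  S0 
(> = start, * = accepting)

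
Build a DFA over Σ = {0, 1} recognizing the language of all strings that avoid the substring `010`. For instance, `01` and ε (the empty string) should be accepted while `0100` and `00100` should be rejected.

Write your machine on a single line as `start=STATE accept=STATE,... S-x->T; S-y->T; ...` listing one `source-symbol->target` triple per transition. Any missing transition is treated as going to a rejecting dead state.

start=s0; accept=s0,s1,s2; s0-0->s1; s0-1->s0; s1-0->s1; s1-1->s2; s2-0->s3; s2-1->s0; s3-0->s3; s3-1->s3

This is the complement of 'contains `010`'. Use the same substring-matching states — s0 through s3 holding how much of `010` has just been matched — but flip the accepting set: everything except the trap s3 accepts.
        0   1  
>* s0   s1  s0 
 * s1   s1  s2 
 * s2   s3  s0 
   s3   s3  s3 
(> = start, * = accepting)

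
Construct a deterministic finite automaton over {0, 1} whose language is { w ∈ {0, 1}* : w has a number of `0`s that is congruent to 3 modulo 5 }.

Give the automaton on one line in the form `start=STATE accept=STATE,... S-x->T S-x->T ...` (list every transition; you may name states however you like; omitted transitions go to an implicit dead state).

start=s0 accept=s3 s0-0->s1 s0-1->s0 s1-0->s2 s1-1->s1 s2-0->s3 s2-1->s2 s3-0->s4 s3-1->s3 s4-0->s0 s4-1->s4

Keep the running count of `0`s modulo 5: each `0` advances along the cycle s0 → s1 → s2 → s3 → s4 → s0 while other symbols loop. Accept at s3.
5 states suffice.
        0   1  
>  s0   s1  s0 
   s1   s2  s1 
   s2   s3  s2 
 * s3   s4  s3 
   s4   s0  s4 
(> = start, * = accepting)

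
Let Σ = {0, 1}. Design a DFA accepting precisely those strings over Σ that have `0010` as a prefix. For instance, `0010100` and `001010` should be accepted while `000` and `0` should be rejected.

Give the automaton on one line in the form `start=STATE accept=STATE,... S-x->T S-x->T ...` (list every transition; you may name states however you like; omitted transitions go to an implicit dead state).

start=S0 accept=S4 S0-0->S1 S0-1->S5 S1-0->S2 S1-1->S5 S2-0->S5 S2-1->S3 S3-0->S4 S3-1->S5 S4-0->S4 S4-1->S4 S5-0->S5 S5-1->S5

Walk along `0010` while the input agrees: from S0 take `0` to S1, and so on. Any deviation drops to the rejecting sink S5. Once S4 is reached the prefix is confirmed and every continuation is accepted.
A 6-state machine:
        0   1  
>  S0   S1  S5 
   S1   S2  S5 
   S2   S5  S3 
   S3   S4  S5 
 * S4   S4  S4 
   S5   S5  S5 
(> = start, * = accepting)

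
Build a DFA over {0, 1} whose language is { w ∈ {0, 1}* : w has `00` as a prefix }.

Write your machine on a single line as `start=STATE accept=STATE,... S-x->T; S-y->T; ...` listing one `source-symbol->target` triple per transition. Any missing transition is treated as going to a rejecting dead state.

start=A; accept=C; A-0->B; A-1->D; B-0->C; B-1->D; C-0->C; C-1->C; D-0->D; D-1->D

Check the first 2 symbols one by one: A through B record how many have matched `00` so far; any wrong symbol goes to the dead state D. After all 2 match we enter the accepting sink C.
       0  1 
>  A   B  D 
   B   C  D 
 * C   C  C 
   D   D  D 
(> = start, * = accepting)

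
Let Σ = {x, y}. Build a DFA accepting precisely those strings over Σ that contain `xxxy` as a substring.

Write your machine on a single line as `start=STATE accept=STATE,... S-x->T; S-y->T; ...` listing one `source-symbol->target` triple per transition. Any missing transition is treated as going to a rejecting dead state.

Track how much of `xxxy` has been matched so far: state q0 is no progress, q4 is the absorbing accept state reached once `xxxy` has occurred. Intermediate states record partial matches; on a mismatch, fall back to the longest reusable overlap.
With 5 states:
        x   y  
>  q0   q1  q0 
   q1   q2  q0 
   q2   q3  q0 
   q3   q3  q4 
 * q4   q4  q4 
(> = start, * = accepting)

start=q0; accept=q4; q0-x->q1; q0-y->q0; q1-x->q2; q1-y->q0; q2-x->q3; q2-y->q0; q3-x->q3; q3-y->q4; q4-x->q4; q4-y->q4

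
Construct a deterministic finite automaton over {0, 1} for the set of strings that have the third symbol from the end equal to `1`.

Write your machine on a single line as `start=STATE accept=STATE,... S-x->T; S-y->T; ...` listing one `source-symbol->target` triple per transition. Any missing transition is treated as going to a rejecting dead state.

A DFA must remember the last 3 symbols (since which symbol is third-to-last isn't known until the input ends). Use one state per possible window of the last ≤3 symbols; accept from those whose window starts with `1`.
A 15-state machine:
          0    1  
>  s0     s1   s2 
   s1     s3   s4 
   s2     s5   s6 
   s3     s7   s8 
   s4     s9  s10 
   s5    s11  s12 
   s6    s13  s14 
   s7     s7   s8 
   s8     s9  s10 
   s9    s11  s12 
   s10   s13  s14 
 * s11    s7   s8 
 * s12    s9  s10 
 * s13   s11  s12 
 * s14   s13  s14 
(> = start, * = accepting)

start=s0; accept=s11,s12,s13,s14; s0-0->s1; s0-1->s2; s1-0->s3; s1-1->s4; s2-0->s5; s2-1->s6; s3-0->s7; s3-1->s8; s4-0->s9; s4-1->s10; s5-0->s11; s5-1->s12; s6-0->s13; s6-1->s14; s7-0->s7; s7-1->s8; s8-0->s9; s8-1->s10; s9-0->s11; s9-1->s12; s10-0->s13; s10-1->s14; s11-0->s7; s11-1->s8; s12-0->s9; s12-1->s10; s13-0->s11; s13-1->s12; s14-0->s13; s14-1->s14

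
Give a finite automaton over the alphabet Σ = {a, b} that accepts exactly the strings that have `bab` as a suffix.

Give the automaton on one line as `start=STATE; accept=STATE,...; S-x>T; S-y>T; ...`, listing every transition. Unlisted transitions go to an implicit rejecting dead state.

start=q0; accept=q3; q0-a>q0; q0-b>q1; q1-a>q2; q1-b>q1; q2-a>q0; q2-b>q3; q3-a>q2; q3-b>q1

Remember how much of `bab` the current input suffix matches. State q0 means no match yet; q1 means the last symbol is `b`; q2 means the last 2 symbols are `ba`; q3 means the last 3 symbols are `bab`. Only q3 accepts. On a mismatch, fall back to the longest proper suffix that is still a prefix of `bab`.
A 4-state machine:
        a   b  
>  q0   q0  q1 
   q1   q2  q1 
   q2   q0  q3 
 * q3   q2  q1 
(> = start, * = accepting)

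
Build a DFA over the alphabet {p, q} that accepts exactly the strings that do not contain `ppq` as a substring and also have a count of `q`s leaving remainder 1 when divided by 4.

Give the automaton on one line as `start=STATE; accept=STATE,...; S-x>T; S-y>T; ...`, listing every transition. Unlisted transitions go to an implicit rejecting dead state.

Handle the two conditions separately and then intersect. The first has 4 states tracking partial matches of the forbidden pattern `ppq`; the second has 4 states tracking the count of `q`s modulo 4. A product state is a pair (one from each), accepting exactly when both do. Minimizing collapses redundant product states.
10 states suffice.
        p   q  
>  s0   s1  s2 
   s1   s3  s2 
 * s2   s4  s5 
   s3   s3  s3 
 * s4   s6  s5 
   s5   s7  s8 
 * s6   s6  s3 
   s7   s3  s8 
   s8   s9  s0 
   s9   s3  s0 
(> = start, * = accepting)

start=s0; accept=s2,s4,s6; s0-p>s1; s0-q>s2; s1-p>s3; s1-q>s2; s2-p>s4; s2-q>s5; s3-p>s3; s3-q>s3; s4-p>s6; s4-q>s5; s5-p>s7; s5-q>s8; s6-p>s6; s6-q>s3; s7-p>s3; s7-q>s8; s8-p>s9; s8-q>s0; s9-p>s3; s9-q>s0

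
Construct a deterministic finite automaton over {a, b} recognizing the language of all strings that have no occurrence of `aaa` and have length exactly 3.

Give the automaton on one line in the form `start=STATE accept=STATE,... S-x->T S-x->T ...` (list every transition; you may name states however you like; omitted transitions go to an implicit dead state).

start=s0 accept=s6 s0-a->s1 s0-b->s2 s1-a->s3 s1-b->s4 s2-a->s4 s2-b->s4 s3-a->s5 s3-b->s6 s4-a->s6 s4-b->s6 s5-a->s5 s5-b->s5 s6-a->s5 s6-b->s5

Run two small machines in parallel and take their product. One (4 states) tracks partial matches of the forbidden pattern `aaa`; the other (5 states) tracks the input length, saturating at 4. Each combined state is a pair, one component from each; accept when both components accept. After merging equivalent states the machine shrinks.
A 7-state machine:
        a   b  
>  s0   s1  s2 
   s1   s3  s4 
   s2   s4  s4 
   s3   s5  s6 
   s4   s6  s6 
   s5   s5  s5 
 * s6   s5  s5 
(> = start, * = accepting)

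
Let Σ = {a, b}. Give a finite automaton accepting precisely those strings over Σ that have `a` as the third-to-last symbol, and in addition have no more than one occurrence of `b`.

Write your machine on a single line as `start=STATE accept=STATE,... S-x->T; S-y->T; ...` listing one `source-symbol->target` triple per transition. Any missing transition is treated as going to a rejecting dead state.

start=S0; accept=S7,S8,S9,S11; S0-a->S1; S0-b->S2; S1-a->S3; S1-b->S4; S2-a->S5; S2-b->S6; S3-a->S7; S3-b->S8; S4-a->S9; S4-b->S6; S5-a->S10; S5-b->S6; S6-a->S6; S6-b->S6; S7-a->S7; S7-b->S8; S8-a->S9; S8-b->S6; S9-a->S10; S9-b->S6; S10-a->S11; S10-b->S6; S11-a->S11; S11-b->S6

Run two small machines in parallel and take their product. One (15 states) tracks the last 3 symbols read; the other (3 states) tracks the count of `b`s, saturating at 2. Each combined state is a pair, one component from each; accept when both components accept. Minimizing collapses redundant product states.
A 12-state machine:
          a    b  
>  S0     S1   S2 
   S1     S3   S4 
   S2     S5   S6 
   S3     S7   S8 
   S4     S9   S6 
   S5    S10   S6 
   S6     S6   S6 
 * S7     S7   S8 
 * S8     S9   S6 
 * S9    S10   S6 
   S10   S11   S6 
 * S11   S11   S6 
(> = start, * = accepting)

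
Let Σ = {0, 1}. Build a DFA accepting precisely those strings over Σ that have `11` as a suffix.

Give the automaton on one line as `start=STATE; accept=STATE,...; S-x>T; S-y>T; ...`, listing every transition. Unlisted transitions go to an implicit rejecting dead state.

start=q0; accept=q2; q0-0>q0; q0-1>q1; q1-0>q0; q1-1>q2; q2-0>q0; q2-1>q2

Let each state record the length of the longest suffix of the input read so far that is also a prefix of `11`. q1 means the last symbol is `1`; q2 means the last 2 symbols are `11`. Accept only at q2, where the string currently ends in `11`.
A 3-state machine:
        0   1  
>  q0   q0  q1 
   q1   q0  q2 
 * q2   q0  q2 
(> = start, * = accepting)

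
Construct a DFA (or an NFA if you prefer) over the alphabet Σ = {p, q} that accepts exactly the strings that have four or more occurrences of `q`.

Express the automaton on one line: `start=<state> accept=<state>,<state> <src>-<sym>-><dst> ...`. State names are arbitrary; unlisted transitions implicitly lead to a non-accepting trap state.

Only the number of `q`s matters, and only up to 5. Make a chain S0 → S1 → S2 → S3 → S4 → S5 advanced by each `q` (with S5 absorbing); every other symbol self-loops. The accepting set is {S4, S5}.
A 6-state machine:
        p   q  
>  S0   S0  S1 
   S1   S1  S2 
   S2   S2  S3 
   S3   S3  S4 
 * S4   S4  S5 
 * S5   S5  S5 
(> = start, * = accepting)

start=S0 accept=S4,S5 S0-p->S0 S0-q->S1 S1-p->S1 S1-q->S2 S2-p->S2 S2-q->S3 S3-p->S3 S3-q->S4 S4-p->S4 S4-q->S5 S5-p->S5 S5-q->S5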